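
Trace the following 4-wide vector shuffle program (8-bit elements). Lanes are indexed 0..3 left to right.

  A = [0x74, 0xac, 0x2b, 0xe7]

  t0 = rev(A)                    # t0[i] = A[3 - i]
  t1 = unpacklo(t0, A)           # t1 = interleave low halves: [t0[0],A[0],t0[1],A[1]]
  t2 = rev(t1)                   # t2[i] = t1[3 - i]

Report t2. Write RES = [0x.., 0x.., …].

RES = [ 0xac  0x2b  0x74  0xe7 ]

t0 = [0xe7, 0x2b, 0xac, 0x74]
t1 = [0xe7, 0x74, 0x2b, 0xac]
t2 = [0xac, 0x2b, 0x74, 0xe7]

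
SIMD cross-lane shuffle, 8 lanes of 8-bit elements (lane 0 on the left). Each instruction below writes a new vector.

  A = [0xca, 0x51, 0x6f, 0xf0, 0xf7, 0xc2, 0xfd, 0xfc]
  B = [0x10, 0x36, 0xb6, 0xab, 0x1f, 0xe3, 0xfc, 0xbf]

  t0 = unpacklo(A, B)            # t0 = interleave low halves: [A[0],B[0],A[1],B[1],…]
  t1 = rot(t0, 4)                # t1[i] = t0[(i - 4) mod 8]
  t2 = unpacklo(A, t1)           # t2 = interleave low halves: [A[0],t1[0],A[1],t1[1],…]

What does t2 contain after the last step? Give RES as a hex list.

t0 = [0xca, 0x10, 0x51, 0x36, 0x6f, 0xb6, 0xf0, 0xab]
t1 = [0x6f, 0xb6, 0xf0, 0xab, 0xca, 0x10, 0x51, 0x36]
t2 = [0xca, 0x6f, 0x51, 0xb6, 0x6f, 0xf0, 0xf0, 0xab]

RES = [ 0xca  0x6f  0x51  0xb6  0x6f  0xf0  0xf0  0xab ]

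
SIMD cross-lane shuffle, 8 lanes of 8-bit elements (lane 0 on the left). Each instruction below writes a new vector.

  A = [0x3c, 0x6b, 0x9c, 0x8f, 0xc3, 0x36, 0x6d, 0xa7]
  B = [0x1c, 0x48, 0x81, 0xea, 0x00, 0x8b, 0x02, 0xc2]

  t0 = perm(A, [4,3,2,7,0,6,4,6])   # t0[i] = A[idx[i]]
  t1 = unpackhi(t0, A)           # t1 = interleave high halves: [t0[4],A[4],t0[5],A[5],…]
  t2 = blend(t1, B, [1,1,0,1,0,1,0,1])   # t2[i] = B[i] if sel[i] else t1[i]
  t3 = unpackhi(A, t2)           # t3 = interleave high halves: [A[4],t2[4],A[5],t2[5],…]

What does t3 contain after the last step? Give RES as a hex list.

t0 = [0xc3, 0x8f, 0x9c, 0xa7, 0x3c, 0x6d, 0xc3, 0x6d]
t1 = [0x3c, 0xc3, 0x6d, 0x36, 0xc3, 0x6d, 0x6d, 0xa7]
t2 = [0x1c, 0x48, 0x6d, 0xea, 0xc3, 0x8b, 0x6d, 0xc2]
t3 = [0xc3, 0xc3, 0x36, 0x8b, 0x6d, 0x6d, 0xa7, 0xc2]

RES = [ 0xc3  0xc3  0x36  0x8b  0x6d  0x6d  0xa7  0xc2 ]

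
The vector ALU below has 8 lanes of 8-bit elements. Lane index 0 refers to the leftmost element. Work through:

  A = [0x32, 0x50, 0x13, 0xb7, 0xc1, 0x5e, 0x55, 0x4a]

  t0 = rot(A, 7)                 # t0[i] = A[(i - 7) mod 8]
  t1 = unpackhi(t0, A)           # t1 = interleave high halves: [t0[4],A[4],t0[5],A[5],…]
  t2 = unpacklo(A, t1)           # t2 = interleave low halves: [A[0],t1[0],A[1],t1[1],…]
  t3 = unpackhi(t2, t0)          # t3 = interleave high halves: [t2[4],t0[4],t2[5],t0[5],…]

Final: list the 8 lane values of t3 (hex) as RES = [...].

RES = [ 0x13  0x5e  0x55  0x55  0xb7  0x4a  0x5e  0x32 ]

→ t0 |50|13|b7|c1|5e|55|4a|32|
→ t1 |5e|c1|55|5e|4a|55|32|4a|
→ t2 |32|5e|50|c1|13|55|b7|5e|
→ t3 |13|5e|55|55|b7|4a|5e|32|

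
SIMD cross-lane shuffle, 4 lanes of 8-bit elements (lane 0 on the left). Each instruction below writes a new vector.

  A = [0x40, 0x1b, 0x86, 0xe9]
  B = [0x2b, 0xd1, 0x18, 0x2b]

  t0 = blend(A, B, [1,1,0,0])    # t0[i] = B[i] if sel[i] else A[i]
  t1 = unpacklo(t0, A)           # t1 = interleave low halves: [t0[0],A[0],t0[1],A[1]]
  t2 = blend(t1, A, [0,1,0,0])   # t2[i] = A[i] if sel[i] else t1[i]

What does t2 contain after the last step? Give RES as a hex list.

→ t0 |2b|d1|86|e9|
→ t1 |2b|40|d1|1b|
→ t2 |2b|1b|d1|1b|

RES = [0x2b, 0x1b, 0xd1, 0x1b]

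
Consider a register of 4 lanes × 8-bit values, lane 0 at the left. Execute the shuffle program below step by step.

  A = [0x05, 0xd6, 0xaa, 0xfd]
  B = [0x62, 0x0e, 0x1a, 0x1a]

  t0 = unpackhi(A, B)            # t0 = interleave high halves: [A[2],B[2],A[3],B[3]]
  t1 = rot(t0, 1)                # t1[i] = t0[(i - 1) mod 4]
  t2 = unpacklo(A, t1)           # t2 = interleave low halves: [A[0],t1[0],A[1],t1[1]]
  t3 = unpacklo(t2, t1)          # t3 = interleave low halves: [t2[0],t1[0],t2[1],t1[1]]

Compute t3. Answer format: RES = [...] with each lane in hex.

→ t0 |aa|1a|fd|1a|
→ t1 |1a|aa|1a|fd|
→ t2 |05|1a|d6|aa|
→ t3 |05|1a|1a|aa|

RES = [ 0x05  0x1a  0x1a  0xaa ]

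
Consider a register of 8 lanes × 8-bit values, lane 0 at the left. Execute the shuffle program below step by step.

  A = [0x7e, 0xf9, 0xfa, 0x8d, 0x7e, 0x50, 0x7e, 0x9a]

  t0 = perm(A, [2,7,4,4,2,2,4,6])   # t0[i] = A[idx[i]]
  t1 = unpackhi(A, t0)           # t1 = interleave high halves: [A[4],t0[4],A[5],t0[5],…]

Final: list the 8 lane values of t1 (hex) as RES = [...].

RES = [0x7e, 0xfa, 0x50, 0xfa, 0x7e, 0x7e, 0x9a, 0x7e]

  t0: fa 9a 7e 7e fa fa 7e 7e
  t1: 7e fa 50 fa 7e 7e 9a 7e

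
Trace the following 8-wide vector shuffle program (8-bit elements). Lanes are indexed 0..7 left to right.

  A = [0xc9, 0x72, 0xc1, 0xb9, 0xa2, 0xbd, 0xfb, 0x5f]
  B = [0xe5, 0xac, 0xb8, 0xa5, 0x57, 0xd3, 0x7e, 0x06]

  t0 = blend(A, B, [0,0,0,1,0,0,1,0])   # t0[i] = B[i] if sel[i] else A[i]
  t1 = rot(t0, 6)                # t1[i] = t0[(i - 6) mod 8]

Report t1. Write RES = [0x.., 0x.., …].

  t0: c9 72 c1 a5 a2 bd 7e 5f
  t1: c1 a5 a2 bd 7e 5f c9 72

RES = [ 0xc1  0xa5  0xa2  0xbd  0x7e  0x5f  0xc9  0x72 ]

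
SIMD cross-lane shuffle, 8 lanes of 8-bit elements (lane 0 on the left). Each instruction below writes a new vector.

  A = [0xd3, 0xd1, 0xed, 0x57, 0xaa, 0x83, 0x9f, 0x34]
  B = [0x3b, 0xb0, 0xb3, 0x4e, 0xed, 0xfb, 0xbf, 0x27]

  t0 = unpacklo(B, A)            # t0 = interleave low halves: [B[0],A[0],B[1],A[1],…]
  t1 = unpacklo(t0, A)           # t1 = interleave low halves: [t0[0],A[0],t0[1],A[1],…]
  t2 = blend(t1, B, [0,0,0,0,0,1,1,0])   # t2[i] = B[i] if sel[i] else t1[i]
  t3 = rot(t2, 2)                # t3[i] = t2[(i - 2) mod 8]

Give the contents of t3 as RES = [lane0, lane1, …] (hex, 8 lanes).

  t0: 3b d3 b0 d1 b3 ed 4e 57
  t1: 3b d3 d3 d1 b0 ed d1 57
  t2: 3b d3 d3 d1 b0 fb bf 57
  t3: bf 57 3b d3 d3 d1 b0 fb

RES = [ 0xbf  0x57  0x3b  0xd3  0xd3  0xd1  0xb0  0xfb ]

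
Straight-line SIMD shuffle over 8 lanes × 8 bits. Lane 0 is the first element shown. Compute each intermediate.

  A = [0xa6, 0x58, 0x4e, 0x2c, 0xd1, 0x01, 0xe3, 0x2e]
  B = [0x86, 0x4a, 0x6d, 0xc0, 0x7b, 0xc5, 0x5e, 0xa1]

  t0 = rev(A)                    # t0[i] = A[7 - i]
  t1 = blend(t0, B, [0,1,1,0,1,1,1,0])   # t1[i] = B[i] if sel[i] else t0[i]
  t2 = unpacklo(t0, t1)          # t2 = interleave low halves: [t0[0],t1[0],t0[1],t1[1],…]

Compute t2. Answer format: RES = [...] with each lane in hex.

  t0: 2e e3 01 d1 2c 4e 58 a6
  t1: 2e 4a 6d d1 7b c5 5e a6
  t2: 2e 2e e3 4a 01 6d d1 d1

RES = [ 0x2e  0x2e  0xe3  0x4a  0x01  0x6d  0xd1  0xd1 ]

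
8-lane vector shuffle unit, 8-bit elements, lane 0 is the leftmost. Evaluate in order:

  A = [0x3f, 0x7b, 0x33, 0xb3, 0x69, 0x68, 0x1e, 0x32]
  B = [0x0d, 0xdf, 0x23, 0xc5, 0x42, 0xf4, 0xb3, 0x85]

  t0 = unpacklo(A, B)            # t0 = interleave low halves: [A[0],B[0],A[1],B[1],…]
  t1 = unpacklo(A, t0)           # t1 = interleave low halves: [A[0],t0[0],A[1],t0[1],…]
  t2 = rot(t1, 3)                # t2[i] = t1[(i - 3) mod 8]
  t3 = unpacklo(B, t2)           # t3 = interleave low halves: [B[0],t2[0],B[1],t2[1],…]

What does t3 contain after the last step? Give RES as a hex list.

RES = [0x0d, 0x7b, 0xdf, 0xb3, 0x23, 0xdf, 0xc5, 0x3f]

→ t0 |3f|0d|7b|df|33|23|b3|c5|
→ t1 |3f|3f|7b|0d|33|7b|b3|df|
→ t2 |7b|b3|df|3f|3f|7b|0d|33|
→ t3 |0d|7b|df|b3|23|df|c5|3f|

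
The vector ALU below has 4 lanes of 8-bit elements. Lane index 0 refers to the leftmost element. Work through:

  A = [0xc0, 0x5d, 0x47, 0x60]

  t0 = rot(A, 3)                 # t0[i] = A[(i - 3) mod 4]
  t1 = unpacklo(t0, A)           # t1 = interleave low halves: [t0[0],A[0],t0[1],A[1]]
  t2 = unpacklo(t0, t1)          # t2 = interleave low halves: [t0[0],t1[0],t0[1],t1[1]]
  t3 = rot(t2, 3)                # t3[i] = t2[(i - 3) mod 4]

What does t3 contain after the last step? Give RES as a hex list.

→ t0 |5d|47|60|c0|
→ t1 |5d|c0|47|5d|
→ t2 |5d|5d|47|c0|
→ t3 |5d|47|c0|5d|

RES = [ 0x5d  0x47  0xc0  0x5d ]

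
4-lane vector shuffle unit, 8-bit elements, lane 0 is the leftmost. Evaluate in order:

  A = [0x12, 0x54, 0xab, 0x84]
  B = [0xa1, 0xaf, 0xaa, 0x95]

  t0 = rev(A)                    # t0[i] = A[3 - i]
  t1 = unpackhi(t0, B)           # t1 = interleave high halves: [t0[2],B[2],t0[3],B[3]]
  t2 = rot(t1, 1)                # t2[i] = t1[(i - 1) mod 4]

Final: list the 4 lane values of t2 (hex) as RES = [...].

RES = [0x95, 0x54, 0xaa, 0x12]

→ t0 |84|ab|54|12|
→ t1 |54|aa|12|95|
→ t2 |95|54|aa|12|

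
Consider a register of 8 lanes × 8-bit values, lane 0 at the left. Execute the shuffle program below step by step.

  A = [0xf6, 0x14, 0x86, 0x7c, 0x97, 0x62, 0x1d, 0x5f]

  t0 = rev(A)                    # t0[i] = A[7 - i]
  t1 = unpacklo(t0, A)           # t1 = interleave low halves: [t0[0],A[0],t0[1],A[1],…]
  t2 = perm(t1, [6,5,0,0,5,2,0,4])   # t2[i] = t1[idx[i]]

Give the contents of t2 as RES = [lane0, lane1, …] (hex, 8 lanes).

t0 = [0x5f, 0x1d, 0x62, 0x97, 0x7c, 0x86, 0x14, 0xf6]
t1 = [0x5f, 0xf6, 0x1d, 0x14, 0x62, 0x86, 0x97, 0x7c]
t2 = [0x97, 0x86, 0x5f, 0x5f, 0x86, 0x1d, 0x5f, 0x62]

RES = [ 0x97  0x86  0x5f  0x5f  0x86  0x1d  0x5f  0x62 ]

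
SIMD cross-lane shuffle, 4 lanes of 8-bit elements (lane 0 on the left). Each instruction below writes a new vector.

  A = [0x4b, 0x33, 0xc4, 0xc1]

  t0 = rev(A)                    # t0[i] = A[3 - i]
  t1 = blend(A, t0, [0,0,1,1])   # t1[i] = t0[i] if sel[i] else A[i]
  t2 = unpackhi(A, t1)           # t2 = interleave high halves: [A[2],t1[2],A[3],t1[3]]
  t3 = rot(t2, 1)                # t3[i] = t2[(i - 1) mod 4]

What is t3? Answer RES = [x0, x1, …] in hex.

RES = [0x4b, 0xc4, 0x33, 0xc1]

→ t0 |c1|c4|33|4b|
→ t1 |4b|33|33|4b|
→ t2 |c4|33|c1|4b|
→ t3 |4b|c4|33|c1|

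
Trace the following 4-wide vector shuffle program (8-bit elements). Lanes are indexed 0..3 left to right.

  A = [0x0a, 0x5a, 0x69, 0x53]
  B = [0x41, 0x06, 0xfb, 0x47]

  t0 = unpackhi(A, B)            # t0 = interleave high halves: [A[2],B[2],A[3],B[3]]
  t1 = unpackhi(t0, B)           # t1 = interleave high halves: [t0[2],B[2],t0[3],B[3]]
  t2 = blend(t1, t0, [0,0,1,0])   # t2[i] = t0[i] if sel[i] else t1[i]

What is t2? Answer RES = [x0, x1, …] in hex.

→ t0 |69|fb|53|47|
→ t1 |53|fb|47|47|
→ t2 |53|fb|53|47|

RES = [ 0x53  0xfb  0x53  0x47 ]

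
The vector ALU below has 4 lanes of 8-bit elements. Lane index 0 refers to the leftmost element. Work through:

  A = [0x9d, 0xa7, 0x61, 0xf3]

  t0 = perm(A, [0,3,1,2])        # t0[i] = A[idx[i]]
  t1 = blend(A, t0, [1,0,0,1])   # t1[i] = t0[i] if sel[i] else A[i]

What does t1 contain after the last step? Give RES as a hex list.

→ t0 |9d|f3|a7|61|
→ t1 |9d|a7|61|61|

RES = [ 0x9d  0xa7  0x61  0x61 ]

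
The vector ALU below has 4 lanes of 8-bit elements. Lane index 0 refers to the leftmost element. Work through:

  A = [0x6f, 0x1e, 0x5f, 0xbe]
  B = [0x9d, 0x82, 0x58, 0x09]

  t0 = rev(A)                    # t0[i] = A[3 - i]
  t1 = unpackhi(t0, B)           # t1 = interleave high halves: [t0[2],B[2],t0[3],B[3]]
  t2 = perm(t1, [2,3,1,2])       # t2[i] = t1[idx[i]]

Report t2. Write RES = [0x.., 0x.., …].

t0 = [0xbe, 0x5f, 0x1e, 0x6f]
t1 = [0x1e, 0x58, 0x6f, 0x09]
t2 = [0x6f, 0x09, 0x58, 0x6f]

RES = [0x6f, 0x09, 0x58, 0x6f]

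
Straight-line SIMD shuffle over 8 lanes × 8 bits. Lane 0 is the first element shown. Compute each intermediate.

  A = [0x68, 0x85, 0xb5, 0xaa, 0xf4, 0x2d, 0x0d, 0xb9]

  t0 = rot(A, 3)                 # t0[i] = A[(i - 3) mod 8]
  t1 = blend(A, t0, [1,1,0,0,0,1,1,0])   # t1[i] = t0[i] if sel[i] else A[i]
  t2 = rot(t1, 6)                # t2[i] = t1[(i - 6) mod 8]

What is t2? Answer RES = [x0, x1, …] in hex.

  t0: 2d 0d b9 68 85 b5 aa f4
  t1: 2d 0d b5 aa f4 b5 aa b9
  t2: b5 aa f4 b5 aa b9 2d 0d

RES = [0xb5, 0xaa, 0xf4, 0xb5, 0xaa, 0xb9, 0x2d, 0x0d]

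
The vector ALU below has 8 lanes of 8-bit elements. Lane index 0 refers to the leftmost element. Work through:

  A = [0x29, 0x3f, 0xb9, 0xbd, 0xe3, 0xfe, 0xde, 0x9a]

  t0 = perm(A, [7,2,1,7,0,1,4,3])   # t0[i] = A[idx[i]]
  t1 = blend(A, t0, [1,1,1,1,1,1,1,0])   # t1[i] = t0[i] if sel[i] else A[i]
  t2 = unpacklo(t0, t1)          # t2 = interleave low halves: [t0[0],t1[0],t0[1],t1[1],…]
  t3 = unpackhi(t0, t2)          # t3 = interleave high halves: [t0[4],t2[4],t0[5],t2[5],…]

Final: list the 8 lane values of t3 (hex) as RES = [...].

→ t0 |9a|b9|3f|9a|29|3f|e3|bd|
→ t1 |9a|b9|3f|9a|29|3f|e3|9a|
→ t2 |9a|9a|b9|b9|3f|3f|9a|9a|
→ t3 |29|3f|3f|3f|e3|9a|bd|9a|

RES = [0x29, 0x3f, 0x3f, 0x3f, 0xe3, 0x9a, 0xbd, 0x9a]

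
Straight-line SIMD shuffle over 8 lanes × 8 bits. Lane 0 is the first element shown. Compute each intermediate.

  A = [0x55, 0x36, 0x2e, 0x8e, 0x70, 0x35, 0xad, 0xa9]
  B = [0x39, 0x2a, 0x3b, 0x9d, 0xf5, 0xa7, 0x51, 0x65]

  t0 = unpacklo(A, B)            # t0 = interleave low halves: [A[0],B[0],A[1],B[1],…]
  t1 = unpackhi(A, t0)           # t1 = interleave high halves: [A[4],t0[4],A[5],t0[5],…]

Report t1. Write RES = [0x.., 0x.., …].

  t0: 55 39 36 2a 2e 3b 8e 9d
  t1: 70 2e 35 3b ad 8e a9 9d

RES = [ 0x70  0x2e  0x35  0x3b  0xad  0x8e  0xa9  0x9d ]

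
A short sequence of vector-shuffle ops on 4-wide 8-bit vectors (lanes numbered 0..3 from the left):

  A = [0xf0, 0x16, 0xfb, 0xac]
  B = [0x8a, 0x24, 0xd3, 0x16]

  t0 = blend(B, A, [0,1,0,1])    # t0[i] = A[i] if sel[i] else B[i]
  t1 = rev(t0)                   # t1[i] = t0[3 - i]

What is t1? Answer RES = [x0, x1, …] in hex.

t0 = [0x8a, 0x16, 0xd3, 0xac]
t1 = [0xac, 0xd3, 0x16, 0x8a]

RES = [ 0xac  0xd3  0x16  0x8a ]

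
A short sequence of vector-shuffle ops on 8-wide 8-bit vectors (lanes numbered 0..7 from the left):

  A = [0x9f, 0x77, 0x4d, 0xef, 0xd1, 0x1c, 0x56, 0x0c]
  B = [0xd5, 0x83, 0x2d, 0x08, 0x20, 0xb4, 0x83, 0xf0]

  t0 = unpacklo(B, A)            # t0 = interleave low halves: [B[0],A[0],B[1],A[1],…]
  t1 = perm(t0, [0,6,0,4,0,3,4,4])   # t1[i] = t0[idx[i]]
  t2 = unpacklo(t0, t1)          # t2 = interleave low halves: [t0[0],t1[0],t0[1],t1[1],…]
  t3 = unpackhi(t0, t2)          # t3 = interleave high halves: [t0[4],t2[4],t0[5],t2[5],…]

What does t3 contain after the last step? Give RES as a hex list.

t0 = [0xd5, 0x9f, 0x83, 0x77, 0x2d, 0x4d, 0x08, 0xef]
t1 = [0xd5, 0x08, 0xd5, 0x2d, 0xd5, 0x77, 0x2d, 0x2d]
t2 = [0xd5, 0xd5, 0x9f, 0x08, 0x83, 0xd5, 0x77, 0x2d]
t3 = [0x2d, 0x83, 0x4d, 0xd5, 0x08, 0x77, 0xef, 0x2d]

RES = [ 0x2d  0x83  0x4d  0xd5  0x08  0x77  0xef  0x2d ]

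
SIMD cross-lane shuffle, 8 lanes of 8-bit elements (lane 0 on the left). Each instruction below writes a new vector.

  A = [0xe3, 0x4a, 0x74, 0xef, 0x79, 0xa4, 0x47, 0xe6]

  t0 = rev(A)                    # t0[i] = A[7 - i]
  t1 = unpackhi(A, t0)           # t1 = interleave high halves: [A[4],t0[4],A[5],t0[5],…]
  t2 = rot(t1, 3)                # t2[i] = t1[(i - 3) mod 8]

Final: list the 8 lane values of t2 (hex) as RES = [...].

RES = [0x4a, 0xe6, 0xe3, 0x79, 0xef, 0xa4, 0x74, 0x47]

t0 = [0xe6, 0x47, 0xa4, 0x79, 0xef, 0x74, 0x4a, 0xe3]
t1 = [0x79, 0xef, 0xa4, 0x74, 0x47, 0x4a, 0xe6, 0xe3]
t2 = [0x4a, 0xe6, 0xe3, 0x79, 0xef, 0xa4, 0x74, 0x47]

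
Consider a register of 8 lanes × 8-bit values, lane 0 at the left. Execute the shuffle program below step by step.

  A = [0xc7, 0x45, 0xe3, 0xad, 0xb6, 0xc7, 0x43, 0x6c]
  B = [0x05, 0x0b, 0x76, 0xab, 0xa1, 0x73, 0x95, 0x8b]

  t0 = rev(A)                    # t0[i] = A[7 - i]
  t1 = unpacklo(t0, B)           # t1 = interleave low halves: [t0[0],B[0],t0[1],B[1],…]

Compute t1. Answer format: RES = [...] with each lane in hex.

  t0: 6c 43 c7 b6 ad e3 45 c7
  t1: 6c 05 43 0b c7 76 b6 ab

RES = [0x6c, 0x05, 0x43, 0x0b, 0xc7, 0x76, 0xb6, 0xab]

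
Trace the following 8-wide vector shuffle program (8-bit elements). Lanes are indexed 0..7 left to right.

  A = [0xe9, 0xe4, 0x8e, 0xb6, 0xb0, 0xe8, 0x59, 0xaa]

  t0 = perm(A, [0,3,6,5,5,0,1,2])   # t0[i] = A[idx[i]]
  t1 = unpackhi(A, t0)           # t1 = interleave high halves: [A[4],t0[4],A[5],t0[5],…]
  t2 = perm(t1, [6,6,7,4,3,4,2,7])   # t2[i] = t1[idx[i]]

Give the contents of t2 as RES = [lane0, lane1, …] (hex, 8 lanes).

t0 = [0xe9, 0xb6, 0x59, 0xe8, 0xe8, 0xe9, 0xe4, 0x8e]
t1 = [0xb0, 0xe8, 0xe8, 0xe9, 0x59, 0xe4, 0xaa, 0x8e]
t2 = [0xaa, 0xaa, 0x8e, 0x59, 0xe9, 0x59, 0xe8, 0x8e]

RES = [ 0xaa  0xaa  0x8e  0x59  0xe9  0x59  0xe8  0x8e ]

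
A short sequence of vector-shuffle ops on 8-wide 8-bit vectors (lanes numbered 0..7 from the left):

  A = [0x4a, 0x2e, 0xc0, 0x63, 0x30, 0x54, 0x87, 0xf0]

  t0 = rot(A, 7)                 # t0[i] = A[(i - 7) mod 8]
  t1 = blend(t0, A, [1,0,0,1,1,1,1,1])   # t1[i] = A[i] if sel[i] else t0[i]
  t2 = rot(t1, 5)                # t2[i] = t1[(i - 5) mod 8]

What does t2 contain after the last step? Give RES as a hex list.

→ t0 |2e|c0|63|30|54|87|f0|4a|
→ t1 |4a|c0|63|63|30|54|87|f0|
→ t2 |63|30|54|87|f0|4a|c0|63|

RES = [ 0x63  0x30  0x54  0x87  0xf0  0x4a  0xc0  0x63 ]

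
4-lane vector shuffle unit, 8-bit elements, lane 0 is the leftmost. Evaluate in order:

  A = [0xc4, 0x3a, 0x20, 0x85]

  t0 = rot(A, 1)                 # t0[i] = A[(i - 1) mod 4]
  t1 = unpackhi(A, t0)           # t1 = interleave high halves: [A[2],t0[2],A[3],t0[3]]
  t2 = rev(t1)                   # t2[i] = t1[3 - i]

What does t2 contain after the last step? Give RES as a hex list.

t0 = [0x85, 0xc4, 0x3a, 0x20]
t1 = [0x20, 0x3a, 0x85, 0x20]
t2 = [0x20, 0x85, 0x3a, 0x20]

RES = [0x20, 0x85, 0x3a, 0x20]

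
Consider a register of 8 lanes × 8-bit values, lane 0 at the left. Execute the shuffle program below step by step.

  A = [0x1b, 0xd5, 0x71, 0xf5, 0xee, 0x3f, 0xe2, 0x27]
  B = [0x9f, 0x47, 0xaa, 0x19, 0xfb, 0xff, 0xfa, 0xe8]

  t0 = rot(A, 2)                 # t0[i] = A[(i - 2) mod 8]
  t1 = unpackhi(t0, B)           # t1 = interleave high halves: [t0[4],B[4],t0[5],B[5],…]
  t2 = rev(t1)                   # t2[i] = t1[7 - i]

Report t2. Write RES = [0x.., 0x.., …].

t0 = [0xe2, 0x27, 0x1b, 0xd5, 0x71, 0xf5, 0xee, 0x3f]
t1 = [0x71, 0xfb, 0xf5, 0xff, 0xee, 0xfa, 0x3f, 0xe8]
t2 = [0xe8, 0x3f, 0xfa, 0xee, 0xff, 0xf5, 0xfb, 0x71]

RES = [ 0xe8  0x3f  0xfa  0xee  0xff  0xf5  0xfb  0x71 ]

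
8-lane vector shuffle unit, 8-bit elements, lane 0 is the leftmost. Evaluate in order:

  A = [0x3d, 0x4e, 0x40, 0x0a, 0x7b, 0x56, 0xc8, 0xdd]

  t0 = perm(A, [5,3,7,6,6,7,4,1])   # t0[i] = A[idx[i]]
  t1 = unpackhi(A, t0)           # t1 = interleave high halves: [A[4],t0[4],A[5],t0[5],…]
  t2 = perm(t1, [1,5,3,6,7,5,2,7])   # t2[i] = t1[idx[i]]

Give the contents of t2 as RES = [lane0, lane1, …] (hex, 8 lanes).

  t0: 56 0a dd c8 c8 dd 7b 4e
  t1: 7b c8 56 dd c8 7b dd 4e
  t2: c8 7b dd dd 4e 7b 56 4e

RES = [ 0xc8  0x7b  0xdd  0xdd  0x4e  0x7b  0x56  0x4e ]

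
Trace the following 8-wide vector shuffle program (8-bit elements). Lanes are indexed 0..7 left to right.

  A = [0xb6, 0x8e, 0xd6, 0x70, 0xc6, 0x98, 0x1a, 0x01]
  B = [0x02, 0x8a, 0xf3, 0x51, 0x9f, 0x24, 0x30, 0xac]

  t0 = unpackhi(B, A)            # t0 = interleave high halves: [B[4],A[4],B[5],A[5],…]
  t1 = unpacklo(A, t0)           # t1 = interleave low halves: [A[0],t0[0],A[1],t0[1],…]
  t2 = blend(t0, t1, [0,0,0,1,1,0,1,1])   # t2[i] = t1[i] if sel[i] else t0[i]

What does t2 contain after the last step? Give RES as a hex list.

→ t0 |9f|c6|24|98|30|1a|ac|01|
→ t1 |b6|9f|8e|c6|d6|24|70|98|
→ t2 |9f|c6|24|c6|d6|1a|70|98|

RES = [ 0x9f  0xc6  0x24  0xc6  0xd6  0x1a  0x70  0x98 ]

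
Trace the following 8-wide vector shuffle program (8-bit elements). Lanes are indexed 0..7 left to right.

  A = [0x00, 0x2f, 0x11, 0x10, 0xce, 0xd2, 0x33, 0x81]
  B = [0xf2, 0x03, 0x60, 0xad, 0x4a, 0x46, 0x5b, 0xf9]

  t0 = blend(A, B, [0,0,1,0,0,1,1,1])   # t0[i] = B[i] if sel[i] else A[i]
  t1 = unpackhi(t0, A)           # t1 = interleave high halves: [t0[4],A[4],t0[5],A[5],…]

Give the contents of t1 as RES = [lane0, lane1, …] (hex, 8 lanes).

RES = [ 0xce  0xce  0x46  0xd2  0x5b  0x33  0xf9  0x81 ]

t0 = [0x00, 0x2f, 0x60, 0x10, 0xce, 0x46, 0x5b, 0xf9]
t1 = [0xce, 0xce, 0x46, 0xd2, 0x5b, 0x33, 0xf9, 0x81]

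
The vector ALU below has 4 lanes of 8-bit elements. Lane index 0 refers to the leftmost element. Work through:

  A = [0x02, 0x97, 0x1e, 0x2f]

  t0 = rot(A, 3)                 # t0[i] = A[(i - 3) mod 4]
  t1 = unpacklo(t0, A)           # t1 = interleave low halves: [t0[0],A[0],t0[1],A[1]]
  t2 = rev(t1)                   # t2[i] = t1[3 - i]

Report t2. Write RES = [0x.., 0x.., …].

t0 = [0x97, 0x1e, 0x2f, 0x02]
t1 = [0x97, 0x02, 0x1e, 0x97]
t2 = [0x97, 0x1e, 0x02, 0x97]

RES = [ 0x97  0x1e  0x02  0x97 ]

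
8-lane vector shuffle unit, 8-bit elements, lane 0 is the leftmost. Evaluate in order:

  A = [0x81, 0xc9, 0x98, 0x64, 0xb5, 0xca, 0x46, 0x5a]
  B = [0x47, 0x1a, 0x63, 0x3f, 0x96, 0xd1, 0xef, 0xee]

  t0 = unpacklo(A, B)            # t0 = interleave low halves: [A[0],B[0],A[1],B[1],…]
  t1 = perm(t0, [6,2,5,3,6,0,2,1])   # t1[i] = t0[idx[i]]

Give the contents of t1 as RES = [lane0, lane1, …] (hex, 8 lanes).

  t0: 81 47 c9 1a 98 63 64 3f
  t1: 64 c9 63 1a 64 81 c9 47

RES = [0x64, 0xc9, 0x63, 0x1a, 0x64, 0x81, 0xc9, 0x47]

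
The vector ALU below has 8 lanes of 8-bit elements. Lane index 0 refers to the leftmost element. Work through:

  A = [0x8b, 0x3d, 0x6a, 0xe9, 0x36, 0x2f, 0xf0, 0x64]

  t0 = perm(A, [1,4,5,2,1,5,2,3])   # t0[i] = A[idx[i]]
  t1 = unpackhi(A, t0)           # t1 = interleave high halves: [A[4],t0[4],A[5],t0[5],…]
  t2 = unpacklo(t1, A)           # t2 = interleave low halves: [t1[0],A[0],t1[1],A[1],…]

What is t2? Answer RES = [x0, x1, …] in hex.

RES = [0x36, 0x8b, 0x3d, 0x3d, 0x2f, 0x6a, 0x2f, 0xe9]

t0 = [0x3d, 0x36, 0x2f, 0x6a, 0x3d, 0x2f, 0x6a, 0xe9]
t1 = [0x36, 0x3d, 0x2f, 0x2f, 0xf0, 0x6a, 0x64, 0xe9]
t2 = [0x36, 0x8b, 0x3d, 0x3d, 0x2f, 0x6a, 0x2f, 0xe9]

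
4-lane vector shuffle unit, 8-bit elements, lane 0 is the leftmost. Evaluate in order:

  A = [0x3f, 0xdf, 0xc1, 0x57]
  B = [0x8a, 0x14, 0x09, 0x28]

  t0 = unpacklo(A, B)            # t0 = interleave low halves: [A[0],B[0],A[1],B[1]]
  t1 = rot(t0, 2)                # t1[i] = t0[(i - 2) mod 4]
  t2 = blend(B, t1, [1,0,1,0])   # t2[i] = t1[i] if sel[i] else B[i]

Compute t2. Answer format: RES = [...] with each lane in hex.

→ t0 |3f|8a|df|14|
→ t1 |df|14|3f|8a|
→ t2 |df|14|3f|28|

RES = [ 0xdf  0x14  0x3f  0x28 ]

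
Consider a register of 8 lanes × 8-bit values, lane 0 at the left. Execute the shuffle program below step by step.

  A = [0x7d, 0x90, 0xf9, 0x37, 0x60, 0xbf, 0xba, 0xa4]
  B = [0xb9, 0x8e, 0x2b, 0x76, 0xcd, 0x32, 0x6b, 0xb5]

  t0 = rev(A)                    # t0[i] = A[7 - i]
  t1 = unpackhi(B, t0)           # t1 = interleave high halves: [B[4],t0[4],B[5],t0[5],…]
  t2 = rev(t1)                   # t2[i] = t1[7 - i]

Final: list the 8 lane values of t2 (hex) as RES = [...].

→ t0 |a4|ba|bf|60|37|f9|90|7d|
→ t1 |cd|37|32|f9|6b|90|b5|7d|
→ t2 |7d|b5|90|6b|f9|32|37|cd|

RES = [0x7d, 0xb5, 0x90, 0x6b, 0xf9, 0x32, 0x37, 0xcd]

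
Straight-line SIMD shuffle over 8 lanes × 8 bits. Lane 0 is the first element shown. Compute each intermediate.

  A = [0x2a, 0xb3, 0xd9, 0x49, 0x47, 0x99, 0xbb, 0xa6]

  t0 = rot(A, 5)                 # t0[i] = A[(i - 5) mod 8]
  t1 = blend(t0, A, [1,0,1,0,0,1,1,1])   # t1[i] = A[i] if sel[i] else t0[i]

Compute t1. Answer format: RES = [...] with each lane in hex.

  t0: 49 47 99 bb a6 2a b3 d9
  t1: 2a 47 d9 bb a6 99 bb a6

RES = [ 0x2a  0x47  0xd9  0xbb  0xa6  0x99  0xbb  0xa6 ]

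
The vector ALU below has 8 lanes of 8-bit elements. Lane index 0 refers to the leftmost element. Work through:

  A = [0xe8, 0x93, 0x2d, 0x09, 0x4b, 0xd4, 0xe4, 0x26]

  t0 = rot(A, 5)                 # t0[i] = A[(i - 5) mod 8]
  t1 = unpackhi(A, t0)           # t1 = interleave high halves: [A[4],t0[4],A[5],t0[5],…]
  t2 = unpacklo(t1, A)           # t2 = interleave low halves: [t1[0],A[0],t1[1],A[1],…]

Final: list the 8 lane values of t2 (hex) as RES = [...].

  t0: 09 4b d4 e4 26 e8 93 2d
  t1: 4b 26 d4 e8 e4 93 26 2d
  t2: 4b e8 26 93 d4 2d e8 09

RES = [0x4b, 0xe8, 0x26, 0x93, 0xd4, 0x2d, 0xe8, 0x09]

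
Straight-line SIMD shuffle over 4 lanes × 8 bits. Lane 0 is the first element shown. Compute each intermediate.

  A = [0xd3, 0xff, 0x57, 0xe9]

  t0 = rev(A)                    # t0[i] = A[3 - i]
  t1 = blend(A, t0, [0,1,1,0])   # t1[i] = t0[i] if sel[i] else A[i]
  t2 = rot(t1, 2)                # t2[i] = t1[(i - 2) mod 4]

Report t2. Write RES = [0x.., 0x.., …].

t0 = [0xe9, 0x57, 0xff, 0xd3]
t1 = [0xd3, 0x57, 0xff, 0xe9]
t2 = [0xff, 0xe9, 0xd3, 0x57]

RES = [0xff, 0xe9, 0xd3, 0x57]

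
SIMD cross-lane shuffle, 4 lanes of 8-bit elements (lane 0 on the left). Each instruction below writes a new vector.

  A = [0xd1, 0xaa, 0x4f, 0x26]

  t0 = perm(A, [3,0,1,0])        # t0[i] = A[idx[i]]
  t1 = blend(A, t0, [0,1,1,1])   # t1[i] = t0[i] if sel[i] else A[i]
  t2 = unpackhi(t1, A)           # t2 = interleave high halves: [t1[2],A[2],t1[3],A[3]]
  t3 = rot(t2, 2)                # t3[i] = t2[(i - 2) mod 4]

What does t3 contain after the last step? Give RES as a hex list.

  t0: 26 d1 aa d1
  t1: d1 d1 aa d1
  t2: aa 4f d1 26
  t3: d1 26 aa 4f

RES = [ 0xd1  0x26  0xaa  0x4f ]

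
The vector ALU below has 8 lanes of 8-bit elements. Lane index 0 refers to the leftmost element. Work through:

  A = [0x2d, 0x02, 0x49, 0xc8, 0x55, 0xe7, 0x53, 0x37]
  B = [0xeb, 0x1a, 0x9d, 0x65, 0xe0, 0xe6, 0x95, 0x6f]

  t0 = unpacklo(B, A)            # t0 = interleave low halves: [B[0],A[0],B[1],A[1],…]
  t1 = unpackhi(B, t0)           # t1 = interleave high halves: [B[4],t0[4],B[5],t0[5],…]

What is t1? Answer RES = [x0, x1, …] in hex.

t0 = [0xeb, 0x2d, 0x1a, 0x02, 0x9d, 0x49, 0x65, 0xc8]
t1 = [0xe0, 0x9d, 0xe6, 0x49, 0x95, 0x65, 0x6f, 0xc8]

RES = [ 0xe0  0x9d  0xe6  0x49  0x95  0x65  0x6f  0xc8 ]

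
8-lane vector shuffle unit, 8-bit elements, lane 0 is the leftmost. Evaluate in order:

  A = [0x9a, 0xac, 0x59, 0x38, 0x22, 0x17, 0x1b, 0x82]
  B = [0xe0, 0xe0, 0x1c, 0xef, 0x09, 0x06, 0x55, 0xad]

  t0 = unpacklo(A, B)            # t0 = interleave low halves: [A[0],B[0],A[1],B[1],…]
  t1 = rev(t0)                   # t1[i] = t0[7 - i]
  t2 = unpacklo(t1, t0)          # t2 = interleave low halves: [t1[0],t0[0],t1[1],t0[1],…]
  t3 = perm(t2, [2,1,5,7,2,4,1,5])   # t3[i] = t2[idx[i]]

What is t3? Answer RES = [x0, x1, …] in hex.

→ t0 |9a|e0|ac|e0|59|1c|38|ef|
→ t1 |ef|38|1c|59|e0|ac|e0|9a|
→ t2 |ef|9a|38|e0|1c|ac|59|e0|
→ t3 |38|9a|ac|e0|38|1c|9a|ac|

RES = [0x38, 0x9a, 0xac, 0xe0, 0x38, 0x1c, 0x9a, 0xac]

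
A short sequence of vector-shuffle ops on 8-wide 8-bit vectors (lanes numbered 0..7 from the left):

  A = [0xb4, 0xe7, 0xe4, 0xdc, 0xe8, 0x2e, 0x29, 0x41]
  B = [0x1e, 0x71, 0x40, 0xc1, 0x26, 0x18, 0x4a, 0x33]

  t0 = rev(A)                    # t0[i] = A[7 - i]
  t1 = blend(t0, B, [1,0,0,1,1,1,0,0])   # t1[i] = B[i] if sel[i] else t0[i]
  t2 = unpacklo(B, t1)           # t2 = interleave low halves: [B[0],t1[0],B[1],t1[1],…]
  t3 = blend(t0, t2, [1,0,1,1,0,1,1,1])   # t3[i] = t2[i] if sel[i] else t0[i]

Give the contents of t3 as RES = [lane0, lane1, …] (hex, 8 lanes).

t0 = [0x41, 0x29, 0x2e, 0xe8, 0xdc, 0xe4, 0xe7, 0xb4]
t1 = [0x1e, 0x29, 0x2e, 0xc1, 0x26, 0x18, 0xe7, 0xb4]
t2 = [0x1e, 0x1e, 0x71, 0x29, 0x40, 0x2e, 0xc1, 0xc1]
t3 = [0x1e, 0x29, 0x71, 0x29, 0xdc, 0x2e, 0xc1, 0xc1]

RES = [0x1e, 0x29, 0x71, 0x29, 0xdc, 0x2e, 0xc1, 0xc1]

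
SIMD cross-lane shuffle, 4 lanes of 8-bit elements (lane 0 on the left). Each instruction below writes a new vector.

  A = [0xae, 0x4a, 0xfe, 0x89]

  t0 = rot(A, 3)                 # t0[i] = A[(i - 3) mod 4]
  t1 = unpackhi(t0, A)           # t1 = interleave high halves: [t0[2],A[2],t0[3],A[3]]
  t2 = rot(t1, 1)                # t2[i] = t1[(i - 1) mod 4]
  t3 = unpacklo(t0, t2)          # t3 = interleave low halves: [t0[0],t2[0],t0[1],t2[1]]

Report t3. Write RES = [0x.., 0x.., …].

t0 = [0x4a, 0xfe, 0x89, 0xae]
t1 = [0x89, 0xfe, 0xae, 0x89]
t2 = [0x89, 0x89, 0xfe, 0xae]
t3 = [0x4a, 0x89, 0xfe, 0x89]

RES = [0x4a, 0x89, 0xfe, 0x89]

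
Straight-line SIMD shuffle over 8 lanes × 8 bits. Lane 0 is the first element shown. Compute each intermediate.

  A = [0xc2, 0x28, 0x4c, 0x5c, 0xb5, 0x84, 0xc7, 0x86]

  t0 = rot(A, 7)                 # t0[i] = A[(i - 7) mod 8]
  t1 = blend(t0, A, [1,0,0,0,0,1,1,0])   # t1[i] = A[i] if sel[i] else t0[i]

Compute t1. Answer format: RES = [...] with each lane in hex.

RES = [0xc2, 0x4c, 0x5c, 0xb5, 0x84, 0x84, 0xc7, 0xc2]

t0 = [0x28, 0x4c, 0x5c, 0xb5, 0x84, 0xc7, 0x86, 0xc2]
t1 = [0xc2, 0x4c, 0x5c, 0xb5, 0x84, 0x84, 0xc7, 0xc2]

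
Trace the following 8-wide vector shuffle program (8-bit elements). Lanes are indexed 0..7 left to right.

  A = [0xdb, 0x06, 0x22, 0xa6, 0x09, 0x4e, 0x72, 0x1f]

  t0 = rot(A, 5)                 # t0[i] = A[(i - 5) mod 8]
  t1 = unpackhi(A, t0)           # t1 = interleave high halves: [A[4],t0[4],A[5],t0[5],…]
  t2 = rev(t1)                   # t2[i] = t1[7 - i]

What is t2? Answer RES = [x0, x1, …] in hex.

RES = [ 0x22  0x1f  0x06  0x72  0xdb  0x4e  0x1f  0x09 ]

  t0: a6 09 4e 72 1f db 06 22
  t1: 09 1f 4e db 72 06 1f 22
  t2: 22 1f 06 72 db 4e 1f 09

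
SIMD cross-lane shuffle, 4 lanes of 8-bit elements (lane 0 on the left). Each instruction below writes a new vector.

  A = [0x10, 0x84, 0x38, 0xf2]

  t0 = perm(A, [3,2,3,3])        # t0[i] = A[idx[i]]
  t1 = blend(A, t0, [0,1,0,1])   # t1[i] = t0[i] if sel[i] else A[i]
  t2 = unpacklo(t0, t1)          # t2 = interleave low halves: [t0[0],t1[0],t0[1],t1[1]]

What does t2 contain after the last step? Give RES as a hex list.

t0 = [0xf2, 0x38, 0xf2, 0xf2]
t1 = [0x10, 0x38, 0x38, 0xf2]
t2 = [0xf2, 0x10, 0x38, 0x38]

RES = [0xf2, 0x10, 0x38, 0x38]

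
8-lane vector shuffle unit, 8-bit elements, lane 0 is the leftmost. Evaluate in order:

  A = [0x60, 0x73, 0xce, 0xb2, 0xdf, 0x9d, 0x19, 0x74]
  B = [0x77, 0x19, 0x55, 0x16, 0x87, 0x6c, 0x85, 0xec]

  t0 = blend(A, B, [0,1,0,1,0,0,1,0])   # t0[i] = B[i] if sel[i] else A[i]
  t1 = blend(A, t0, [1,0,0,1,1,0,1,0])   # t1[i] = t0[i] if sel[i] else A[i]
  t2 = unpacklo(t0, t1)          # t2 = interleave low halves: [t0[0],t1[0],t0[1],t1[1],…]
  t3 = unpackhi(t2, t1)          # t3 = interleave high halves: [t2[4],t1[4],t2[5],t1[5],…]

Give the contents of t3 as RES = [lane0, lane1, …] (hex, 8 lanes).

RES = [ 0xce  0xdf  0xce  0x9d  0x16  0x85  0x16  0x74 ]

→ t0 |60|19|ce|16|df|9d|85|74|
→ t1 |60|73|ce|16|df|9d|85|74|
→ t2 |60|60|19|73|ce|ce|16|16|
→ t3 |ce|df|ce|9d|16|85|16|74|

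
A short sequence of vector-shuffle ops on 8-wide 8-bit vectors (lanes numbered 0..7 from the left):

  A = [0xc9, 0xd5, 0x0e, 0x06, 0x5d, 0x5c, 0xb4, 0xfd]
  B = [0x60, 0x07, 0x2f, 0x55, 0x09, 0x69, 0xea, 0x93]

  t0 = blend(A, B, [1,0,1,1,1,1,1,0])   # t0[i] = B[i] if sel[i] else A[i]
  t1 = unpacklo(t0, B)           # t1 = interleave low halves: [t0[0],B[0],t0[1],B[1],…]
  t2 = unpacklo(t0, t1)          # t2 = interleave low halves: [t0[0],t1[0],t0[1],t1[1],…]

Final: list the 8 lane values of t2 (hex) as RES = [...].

RES = [0x60, 0x60, 0xd5, 0x60, 0x2f, 0xd5, 0x55, 0x07]

t0 = [0x60, 0xd5, 0x2f, 0x55, 0x09, 0x69, 0xea, 0xfd]
t1 = [0x60, 0x60, 0xd5, 0x07, 0x2f, 0x2f, 0x55, 0x55]
t2 = [0x60, 0x60, 0xd5, 0x60, 0x2f, 0xd5, 0x55, 0x07]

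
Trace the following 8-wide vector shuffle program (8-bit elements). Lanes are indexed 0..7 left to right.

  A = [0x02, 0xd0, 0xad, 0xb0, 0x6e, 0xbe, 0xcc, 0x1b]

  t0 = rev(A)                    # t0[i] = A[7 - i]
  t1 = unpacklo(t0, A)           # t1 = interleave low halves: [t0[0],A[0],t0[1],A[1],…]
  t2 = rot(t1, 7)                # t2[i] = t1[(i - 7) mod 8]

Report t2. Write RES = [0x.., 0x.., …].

t0 = [0x1b, 0xcc, 0xbe, 0x6e, 0xb0, 0xad, 0xd0, 0x02]
t1 = [0x1b, 0x02, 0xcc, 0xd0, 0xbe, 0xad, 0x6e, 0xb0]
t2 = [0x02, 0xcc, 0xd0, 0xbe, 0xad, 0x6e, 0xb0, 0x1b]

RES = [0x02, 0xcc, 0xd0, 0xbe, 0xad, 0x6e, 0xb0, 0x1b]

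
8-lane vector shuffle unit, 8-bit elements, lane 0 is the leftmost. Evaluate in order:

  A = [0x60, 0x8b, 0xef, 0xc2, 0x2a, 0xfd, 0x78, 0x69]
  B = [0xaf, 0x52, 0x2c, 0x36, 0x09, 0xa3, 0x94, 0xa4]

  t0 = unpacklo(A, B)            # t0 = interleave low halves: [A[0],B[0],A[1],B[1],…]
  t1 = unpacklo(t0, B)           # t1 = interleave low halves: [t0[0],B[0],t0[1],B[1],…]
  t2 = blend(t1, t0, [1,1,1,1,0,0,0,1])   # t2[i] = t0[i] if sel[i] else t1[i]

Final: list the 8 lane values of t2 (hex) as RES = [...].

  t0: 60 af 8b 52 ef 2c c2 36
  t1: 60 af af 52 8b 2c 52 36
  t2: 60 af 8b 52 8b 2c 52 36

RES = [0x60, 0xaf, 0x8b, 0x52, 0x8b, 0x2c, 0x52, 0x36]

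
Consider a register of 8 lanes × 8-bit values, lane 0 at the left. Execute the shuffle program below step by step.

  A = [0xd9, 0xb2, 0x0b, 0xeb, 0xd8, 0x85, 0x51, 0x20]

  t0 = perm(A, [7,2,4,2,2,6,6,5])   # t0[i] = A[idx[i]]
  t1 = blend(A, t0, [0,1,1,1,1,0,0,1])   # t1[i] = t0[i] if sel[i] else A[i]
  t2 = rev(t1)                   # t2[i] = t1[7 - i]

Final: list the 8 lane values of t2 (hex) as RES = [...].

  t0: 20 0b d8 0b 0b 51 51 85
  t1: d9 0b d8 0b 0b 85 51 85
  t2: 85 51 85 0b 0b d8 0b d9

RES = [0x85, 0x51, 0x85, 0x0b, 0x0b, 0xd8, 0x0b, 0xd9]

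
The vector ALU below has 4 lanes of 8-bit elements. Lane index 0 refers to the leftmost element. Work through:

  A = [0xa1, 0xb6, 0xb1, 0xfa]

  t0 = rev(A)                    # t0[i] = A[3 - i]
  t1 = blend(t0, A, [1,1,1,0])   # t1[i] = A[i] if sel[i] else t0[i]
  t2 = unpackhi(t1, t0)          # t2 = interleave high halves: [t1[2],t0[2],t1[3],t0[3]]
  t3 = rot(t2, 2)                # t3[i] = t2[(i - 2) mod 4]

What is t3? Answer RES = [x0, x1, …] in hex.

  t0: fa b1 b6 a1
  t1: a1 b6 b1 a1
  t2: b1 b6 a1 a1
  t3: a1 a1 b1 b6

RES = [0xa1, 0xa1, 0xb1, 0xb6]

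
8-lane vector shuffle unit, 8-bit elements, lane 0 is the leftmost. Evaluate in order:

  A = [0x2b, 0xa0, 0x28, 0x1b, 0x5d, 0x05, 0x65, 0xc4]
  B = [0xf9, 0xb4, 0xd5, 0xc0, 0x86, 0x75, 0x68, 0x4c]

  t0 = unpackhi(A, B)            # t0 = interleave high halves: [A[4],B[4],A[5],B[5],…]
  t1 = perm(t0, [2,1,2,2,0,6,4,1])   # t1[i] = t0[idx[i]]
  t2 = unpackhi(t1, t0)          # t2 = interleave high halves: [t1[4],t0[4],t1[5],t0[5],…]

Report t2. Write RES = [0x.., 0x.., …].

→ t0 |5d|86|05|75|65|68|c4|4c|
→ t1 |05|86|05|05|5d|c4|65|86|
→ t2 |5d|65|c4|68|65|c4|86|4c|

RES = [ 0x5d  0x65  0xc4  0x68  0x65  0xc4  0x86  0x4c ]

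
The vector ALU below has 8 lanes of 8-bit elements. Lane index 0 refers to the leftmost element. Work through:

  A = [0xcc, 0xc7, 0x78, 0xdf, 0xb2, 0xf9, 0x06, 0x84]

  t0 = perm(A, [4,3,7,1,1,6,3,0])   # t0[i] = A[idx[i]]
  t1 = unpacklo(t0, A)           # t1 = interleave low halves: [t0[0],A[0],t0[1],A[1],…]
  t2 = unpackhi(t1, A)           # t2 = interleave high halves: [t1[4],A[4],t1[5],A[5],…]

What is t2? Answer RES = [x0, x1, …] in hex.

RES = [ 0x84  0xb2  0x78  0xf9  0xc7  0x06  0xdf  0x84 ]

  t0: b2 df 84 c7 c7 06 df cc
  t1: b2 cc df c7 84 78 c7 df
  t2: 84 b2 78 f9 c7 06 df 84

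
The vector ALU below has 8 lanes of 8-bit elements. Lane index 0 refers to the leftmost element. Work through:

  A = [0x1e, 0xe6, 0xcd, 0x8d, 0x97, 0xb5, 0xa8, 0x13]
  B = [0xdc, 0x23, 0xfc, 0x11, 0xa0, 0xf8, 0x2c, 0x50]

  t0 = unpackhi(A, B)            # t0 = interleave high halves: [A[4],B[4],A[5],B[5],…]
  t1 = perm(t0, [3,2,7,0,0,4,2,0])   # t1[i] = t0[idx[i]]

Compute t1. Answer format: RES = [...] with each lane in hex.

RES = [ 0xf8  0xb5  0x50  0x97  0x97  0xa8  0xb5  0x97 ]

→ t0 |97|a0|b5|f8|a8|2c|13|50|
→ t1 |f8|b5|50|97|97|a8|b5|97|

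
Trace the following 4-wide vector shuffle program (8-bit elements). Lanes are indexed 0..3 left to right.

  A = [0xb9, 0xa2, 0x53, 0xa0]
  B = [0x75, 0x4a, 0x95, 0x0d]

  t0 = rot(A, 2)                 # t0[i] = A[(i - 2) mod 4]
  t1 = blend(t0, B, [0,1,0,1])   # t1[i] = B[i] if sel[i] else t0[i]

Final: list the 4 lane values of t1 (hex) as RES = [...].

RES = [0x53, 0x4a, 0xb9, 0x0d]

t0 = [0x53, 0xa0, 0xb9, 0xa2]
t1 = [0x53, 0x4a, 0xb9, 0x0d]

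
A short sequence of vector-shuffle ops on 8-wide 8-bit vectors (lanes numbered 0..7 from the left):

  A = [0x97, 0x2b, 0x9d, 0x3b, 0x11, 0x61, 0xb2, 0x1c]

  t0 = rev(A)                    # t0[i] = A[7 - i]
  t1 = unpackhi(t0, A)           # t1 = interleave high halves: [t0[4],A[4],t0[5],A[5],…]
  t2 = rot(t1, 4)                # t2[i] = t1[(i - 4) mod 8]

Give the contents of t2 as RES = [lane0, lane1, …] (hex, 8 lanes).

RES = [ 0x2b  0xb2  0x97  0x1c  0x3b  0x11  0x9d  0x61 ]

  t0: 1c b2 61 11 3b 9d 2b 97
  t1: 3b 11 9d 61 2b b2 97 1c
  t2: 2b b2 97 1c 3b 11 9d 61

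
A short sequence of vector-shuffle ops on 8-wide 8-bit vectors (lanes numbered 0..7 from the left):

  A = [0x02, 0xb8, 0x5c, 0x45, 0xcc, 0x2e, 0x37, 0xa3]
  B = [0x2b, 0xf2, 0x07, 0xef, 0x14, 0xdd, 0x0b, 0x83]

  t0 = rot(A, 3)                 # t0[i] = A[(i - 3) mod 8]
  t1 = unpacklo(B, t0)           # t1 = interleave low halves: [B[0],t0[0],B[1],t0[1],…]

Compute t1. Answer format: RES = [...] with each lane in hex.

  t0: 2e 37 a3 02 b8 5c 45 cc
  t1: 2b 2e f2 37 07 a3 ef 02

RES = [0x2b, 0x2e, 0xf2, 0x37, 0x07, 0xa3, 0xef, 0x02]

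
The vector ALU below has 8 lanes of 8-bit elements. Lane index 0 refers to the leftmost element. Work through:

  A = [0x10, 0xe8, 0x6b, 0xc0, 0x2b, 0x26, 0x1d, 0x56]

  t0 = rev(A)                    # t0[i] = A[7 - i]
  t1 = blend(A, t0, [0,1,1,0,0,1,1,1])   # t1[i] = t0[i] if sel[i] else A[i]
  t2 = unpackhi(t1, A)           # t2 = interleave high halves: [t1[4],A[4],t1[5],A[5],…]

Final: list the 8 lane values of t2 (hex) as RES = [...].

RES = [0x2b, 0x2b, 0x6b, 0x26, 0xe8, 0x1d, 0x10, 0x56]

  t0: 56 1d 26 2b c0 6b e8 10
  t1: 10 1d 26 c0 2b 6b e8 10
  t2: 2b 2b 6b 26 e8 1d 10 56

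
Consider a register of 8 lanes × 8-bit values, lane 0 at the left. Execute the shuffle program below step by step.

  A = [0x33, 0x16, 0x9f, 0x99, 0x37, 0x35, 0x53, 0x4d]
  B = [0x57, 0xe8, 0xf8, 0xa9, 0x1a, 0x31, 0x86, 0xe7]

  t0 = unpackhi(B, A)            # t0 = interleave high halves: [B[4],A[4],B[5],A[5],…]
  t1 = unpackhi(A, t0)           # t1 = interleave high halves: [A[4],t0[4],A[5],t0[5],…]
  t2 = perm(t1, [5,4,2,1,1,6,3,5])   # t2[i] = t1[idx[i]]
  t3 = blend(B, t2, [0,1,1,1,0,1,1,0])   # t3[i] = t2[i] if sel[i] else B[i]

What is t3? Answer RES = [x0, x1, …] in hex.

RES = [0x57, 0x53, 0x35, 0x86, 0x1a, 0x4d, 0x53, 0xe7]

t0 = [0x1a, 0x37, 0x31, 0x35, 0x86, 0x53, 0xe7, 0x4d]
t1 = [0x37, 0x86, 0x35, 0x53, 0x53, 0xe7, 0x4d, 0x4d]
t2 = [0xe7, 0x53, 0x35, 0x86, 0x86, 0x4d, 0x53, 0xe7]
t3 = [0x57, 0x53, 0x35, 0x86, 0x1a, 0x4d, 0x53, 0xe7]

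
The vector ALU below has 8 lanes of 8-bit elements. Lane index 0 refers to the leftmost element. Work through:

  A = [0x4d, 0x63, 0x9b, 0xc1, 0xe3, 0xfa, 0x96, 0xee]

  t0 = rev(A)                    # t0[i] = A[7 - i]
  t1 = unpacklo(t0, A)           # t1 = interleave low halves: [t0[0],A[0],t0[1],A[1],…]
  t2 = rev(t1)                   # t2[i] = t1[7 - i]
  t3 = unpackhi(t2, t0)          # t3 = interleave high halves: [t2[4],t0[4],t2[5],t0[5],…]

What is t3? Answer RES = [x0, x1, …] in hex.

RES = [ 0x63  0xc1  0x96  0x9b  0x4d  0x63  0xee  0x4d ]

t0 = [0xee, 0x96, 0xfa, 0xe3, 0xc1, 0x9b, 0x63, 0x4d]
t1 = [0xee, 0x4d, 0x96, 0x63, 0xfa, 0x9b, 0xe3, 0xc1]
t2 = [0xc1, 0xe3, 0x9b, 0xfa, 0x63, 0x96, 0x4d, 0xee]
t3 = [0x63, 0xc1, 0x96, 0x9b, 0x4d, 0x63, 0xee, 0x4d]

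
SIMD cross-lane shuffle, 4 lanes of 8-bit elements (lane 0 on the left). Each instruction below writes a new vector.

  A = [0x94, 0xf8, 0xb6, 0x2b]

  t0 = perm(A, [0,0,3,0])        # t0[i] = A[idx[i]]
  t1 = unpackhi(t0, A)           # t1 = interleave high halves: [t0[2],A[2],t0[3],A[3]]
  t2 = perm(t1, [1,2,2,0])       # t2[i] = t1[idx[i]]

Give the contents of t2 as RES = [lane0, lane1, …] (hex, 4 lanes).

RES = [0xb6, 0x94, 0x94, 0x2b]

t0 = [0x94, 0x94, 0x2b, 0x94]
t1 = [0x2b, 0xb6, 0x94, 0x2b]
t2 = [0xb6, 0x94, 0x94, 0x2b]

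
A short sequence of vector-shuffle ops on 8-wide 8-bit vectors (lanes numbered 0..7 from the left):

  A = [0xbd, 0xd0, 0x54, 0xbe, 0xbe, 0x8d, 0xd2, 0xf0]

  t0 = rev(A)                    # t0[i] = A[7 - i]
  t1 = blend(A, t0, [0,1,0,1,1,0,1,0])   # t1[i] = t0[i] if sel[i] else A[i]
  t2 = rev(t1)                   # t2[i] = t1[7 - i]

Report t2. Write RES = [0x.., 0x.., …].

RES = [ 0xf0  0xd0  0x8d  0xbe  0xbe  0x54  0xd2  0xbd ]

  t0: f0 d2 8d be be 54 d0 bd
  t1: bd d2 54 be be 8d d0 f0
  t2: f0 d0 8d be be 54 d2 bd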